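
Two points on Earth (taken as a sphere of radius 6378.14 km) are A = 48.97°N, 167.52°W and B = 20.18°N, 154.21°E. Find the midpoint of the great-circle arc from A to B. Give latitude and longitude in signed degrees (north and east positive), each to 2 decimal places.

36.06°, 169.83°

The central angle between A and B is δ = 0.7318 rad.
With f = 0.5, the slerp weights are sin((1−f)δ)/sin δ = 0.5354 and sin(fδ)/sin δ = 0.5354.
Weighted sum of the unit vectors: (0.5354)·(-0.6409,-0.1419,0.7544) + (0.5354)·(-0.8451,0.4084,0.3450) = (-0.7957, 0.1427, 0.5886).
Converting back: φ = atan2(z, √(x²+y²)) = 36.06°, λ = atan2(y, x) = 169.83°.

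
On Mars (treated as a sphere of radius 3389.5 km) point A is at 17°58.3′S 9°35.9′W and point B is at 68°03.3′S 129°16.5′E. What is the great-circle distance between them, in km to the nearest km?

5262 km

With latitudes φ₁ = -17.972°, φ₂ = -68.055° and longitude difference Δλ = 138.873°:
cos c = sin φ₁ sin φ₂ + cos φ₁ cos φ₂ cos Δλ = (-0.3085)(-0.9275) + (0.9512)(0.3737)(-0.7533) = 0.01842,
so c = arccos(0.01842) = 1.55237 rad.
Distance = R·c = 3389.5 × 1.5524 ≈ 5262 km.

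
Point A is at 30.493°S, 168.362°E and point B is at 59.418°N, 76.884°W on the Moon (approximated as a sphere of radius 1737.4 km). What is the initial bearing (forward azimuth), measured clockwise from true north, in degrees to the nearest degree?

Δλ = 114.754° = 2.0028 rad.
y = sin Δλ · cos φ₂ = (0.9081)(0.5088) = 0.4620
x = cos φ₁ sin φ₂ − sin φ₁ cos φ₂ cos Δλ = (0.8617)(0.8609) − (-0.5074)(0.5088)(-0.4187) = 0.6337
θ = atan2(y, x) = 36.09°, so the bearing is 36°.

36°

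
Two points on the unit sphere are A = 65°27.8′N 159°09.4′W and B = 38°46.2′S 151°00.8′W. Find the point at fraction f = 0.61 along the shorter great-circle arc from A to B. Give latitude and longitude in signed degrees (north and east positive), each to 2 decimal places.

The central angle between A and B is δ = 1.8226 rad.
With f = 0.61, the slerp weights are sin((1−f)δ)/sin δ = 0.6737 and sin(fδ)/sin δ = 0.9257.
Weighted sum of the unit vectors: (0.6737)·(-0.3881,-0.1478,0.9097) + (0.9257)·(-0.6820,-0.3778,-0.6262) = (-0.8928, -0.4493, 0.0332).
Converting back: φ = atan2(z, √(x²+y²)) = 1.90°, λ = atan2(y, x) = -153.29°.

1.90°, -153.29°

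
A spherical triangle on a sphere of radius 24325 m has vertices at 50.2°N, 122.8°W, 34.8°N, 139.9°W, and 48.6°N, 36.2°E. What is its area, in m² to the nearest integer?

102355919 m²

Side lengths (central angles): a = 1.6847, b = 1.3887, c = 0.3456 rad; semiperimeter s = 1.7095.
By l'Huilier's theorem, tan(E/4) = √[tan(s/2) tan((s−a)/2) tan((s−b)/2) tan((s−c)/2)], giving spherical excess E = 0.1730 rad.
Area = E·R² = 0.1730 × (24325)² ≈ 102355919 m².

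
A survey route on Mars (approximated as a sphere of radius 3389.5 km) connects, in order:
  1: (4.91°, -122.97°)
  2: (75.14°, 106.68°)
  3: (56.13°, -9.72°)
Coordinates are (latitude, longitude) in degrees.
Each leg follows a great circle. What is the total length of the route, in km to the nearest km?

8111 km

Leg 1→2: central angle 1.6536 rad, distance 5604.9 km.
Leg 2→3: central angle 0.7392 rad, distance 2505.6 km.
Total: 5604.9 + 2505.6 ≈ 8111 km.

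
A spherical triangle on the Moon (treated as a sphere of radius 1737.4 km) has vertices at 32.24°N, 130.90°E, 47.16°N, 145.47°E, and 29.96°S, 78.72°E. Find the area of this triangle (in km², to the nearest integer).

Side lengths (central angles): a = 1.7048, b = 1.3868, c = 0.3246 rad; semiperimeter s = 1.7081.
By l'Huilier's theorem, tan(E/4) = √[tan(s/2) tan((s−a)/2) tan((s−b)/2) tan((s−c)/2)], giving spherical excess E = 0.0635 rad.
Area = E·R² = 0.0635 × (1737.4)² ≈ 191786 km².

191786 km²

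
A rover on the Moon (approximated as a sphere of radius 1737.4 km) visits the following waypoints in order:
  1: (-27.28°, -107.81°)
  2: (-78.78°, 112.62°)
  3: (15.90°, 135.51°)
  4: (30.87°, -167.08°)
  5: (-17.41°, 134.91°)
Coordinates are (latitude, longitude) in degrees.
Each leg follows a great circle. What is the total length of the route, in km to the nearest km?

8942 km

Leg 1→2: central angle 1.2472 rad, distance 2167.0 km.
Leg 2→3: central angle 1.6673 rad, distance 2896.7 km.
Leg 3→4: central angle 0.9457 rad, distance 1643.0 km.
Leg 4→5: central angle 1.2866 rad, distance 2235.4 km.
Total: 2167.0 + 2896.7 + 1643.0 + 2235.4 ≈ 8942 km.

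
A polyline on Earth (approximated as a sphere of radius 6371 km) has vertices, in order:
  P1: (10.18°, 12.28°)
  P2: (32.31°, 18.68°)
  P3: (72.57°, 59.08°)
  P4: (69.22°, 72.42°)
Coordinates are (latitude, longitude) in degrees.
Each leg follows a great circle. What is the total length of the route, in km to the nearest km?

Leg P1→P2: central angle 0.3998 rad, distance 2547.0 km.
Leg P2→P3: central angle 0.7915 rad, distance 5042.9 km.
Leg P3→P4: central angle 0.0957 rad, distance 609.7 km.
Total: 2547.0 + 5042.9 + 609.7 ≈ 8200 km.

8200 km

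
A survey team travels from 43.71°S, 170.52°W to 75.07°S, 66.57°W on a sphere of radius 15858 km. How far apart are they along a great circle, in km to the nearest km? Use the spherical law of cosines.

14248 km

Let φ₁ = -0.7629 rad, φ₂ = -1.3102 rad, and Δλ = 1.8143 rad.
cos c = sin φ₁ sin φ₂ + cos φ₁ cos φ₂ cos Δλ = (-0.6910)(-0.9662) + (0.7228)(0.2576)(-0.2411) = 0.62278,
so c = arccos(0.62278) = 0.89850 rad.
Distance = R·c = 15858 × 0.8985 ≈ 14248 km.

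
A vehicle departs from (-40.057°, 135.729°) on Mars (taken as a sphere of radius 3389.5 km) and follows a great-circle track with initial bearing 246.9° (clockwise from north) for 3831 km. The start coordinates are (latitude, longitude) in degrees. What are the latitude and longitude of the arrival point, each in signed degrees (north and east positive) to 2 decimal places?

Angular distance δ = d/R = 3831/3389.5 = 1.13026 rad; initial bearing θ = 4.3092 rad.
sin φ₂ = sin φ₁ cos δ + cos φ₁ sin δ cos θ = (-0.6435)(0.4264) + (0.7654)(0.9045)(-0.3923) = -0.5461, so φ₂ = -33.10°.
Δλ = atan2(sin θ sin δ cos φ₁, cos δ − sin φ₁ sin φ₂) = atan2(-0.6368, 0.0750) = -83.281°.
λ₂ = 135.729° − 83.281° = 52.45°.

-33.10°, 52.45°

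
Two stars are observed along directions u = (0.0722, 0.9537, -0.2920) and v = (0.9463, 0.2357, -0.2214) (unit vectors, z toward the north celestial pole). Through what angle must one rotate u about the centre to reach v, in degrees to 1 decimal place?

69.0°

u·v = 0.3578; |u| = 1.0000, |v| = 1.0000.
cos θ = (u·v)/(|u||v|) = 0.3577, so θ = 69.0°.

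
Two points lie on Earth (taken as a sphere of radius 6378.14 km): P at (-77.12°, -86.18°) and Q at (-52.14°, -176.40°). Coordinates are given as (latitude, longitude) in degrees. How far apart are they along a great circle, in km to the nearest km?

4422 km

Let φ₁ = -1.3460 rad, φ₂ = -0.9100 rad, and Δλ = -1.5746 rad.
cos c = sin φ₁ sin φ₂ + cos φ₁ cos φ₂ cos Δλ = (-0.9748)(-0.7895) + (0.2229)(0.6137)(-0.0038) = 0.76912,
so c = arccos(0.76912) = 0.69333 rad.
Distance = R·c = 6378.14 × 0.6933 ≈ 4422 km.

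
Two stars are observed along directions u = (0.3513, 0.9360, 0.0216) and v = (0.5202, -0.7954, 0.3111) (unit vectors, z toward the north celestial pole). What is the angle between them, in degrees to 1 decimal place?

u·v = -0.5550; |u| = 1.0000, |v| = 1.0000.
cos θ = (u·v)/(|u||v|) = -0.5550, so θ = 123.7°.

123.7°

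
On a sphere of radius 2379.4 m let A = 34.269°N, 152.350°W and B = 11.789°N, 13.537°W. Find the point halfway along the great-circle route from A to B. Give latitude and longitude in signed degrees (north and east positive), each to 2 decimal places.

Central angle δ = 2.0872 rad. Interpolating on the sphere with fraction f = 0.5:
P = [sin((1−f)δ)·A + sin(fδ)·B] / sin δ = 0.9938·A + 0.9938·B in Cartesian coordinates,
giving P = (0.2183, -0.6089, 0.7626), i.e. latitude 49.70°, longitude -70.27°.

49.70°, -70.27°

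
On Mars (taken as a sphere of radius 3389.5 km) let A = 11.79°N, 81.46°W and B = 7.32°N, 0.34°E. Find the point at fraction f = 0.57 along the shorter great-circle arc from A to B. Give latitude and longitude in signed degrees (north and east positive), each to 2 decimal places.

12.15°, -34.48°

Central angle δ = 1.4055 rad. Interpolating on the sphere with fraction f = 0.57:
P = [sin((1−f)δ)·A + sin(fδ)·B] / sin δ = 0.5761·A + 0.7281·B in Cartesian coordinates,
giving P = (0.8059, -0.5534, 0.2105), i.e. latitude 12.15°, longitude -34.48°.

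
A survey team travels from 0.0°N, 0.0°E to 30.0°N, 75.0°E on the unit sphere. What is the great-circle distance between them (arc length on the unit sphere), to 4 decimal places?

1.3447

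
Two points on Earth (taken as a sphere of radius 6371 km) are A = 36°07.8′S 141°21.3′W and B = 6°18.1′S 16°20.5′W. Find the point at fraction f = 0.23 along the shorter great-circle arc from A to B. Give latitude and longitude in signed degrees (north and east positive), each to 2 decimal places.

The central angle between A and B is δ = 1.9778 rad.
With f = 0.23, the slerp weights are sin((1−f)δ)/sin δ = 1.0877 and sin(fδ)/sin δ = 0.4785.
Weighted sum of the unit vectors: (1.0877)·(-0.6308,-0.5044,-0.5896) + (0.4785)·(0.9538,-0.2797,-0.1098) = (-0.2298, -0.6825, -0.6939).
Converting back: φ = atan2(z, √(x²+y²)) = -43.94°, λ = atan2(y, x) = -108.61°.

-43.94°, -108.61°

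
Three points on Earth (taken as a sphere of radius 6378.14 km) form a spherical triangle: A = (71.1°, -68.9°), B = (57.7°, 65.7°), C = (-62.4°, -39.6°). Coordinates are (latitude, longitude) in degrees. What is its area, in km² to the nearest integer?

97317781 km²

Side lengths (central angles): a = 2.5225, b = 2.3568, c = 0.8255 rad; semiperimeter s = 2.8524.
By l'Huilier's theorem, tan(E/4) = √[tan(s/2) tan((s−a)/2) tan((s−b)/2) tan((s−c)/2)], giving spherical excess E = 2.3922 rad.
Area = E·R² = 2.3922 × (6378.14)² ≈ 97317781 km².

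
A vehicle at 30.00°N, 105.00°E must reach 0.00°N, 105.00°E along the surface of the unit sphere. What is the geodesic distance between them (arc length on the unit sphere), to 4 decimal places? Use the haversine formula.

Let φ₁ = 0.5236 rad, φ₂ = 0.0000 rad, and Δλ = 0.0000 rad.
Haversine: a = sin²(Δφ/2) + cos φ₁ cos φ₂ sin²(Δλ/2) = 0.0670 + (0.8660)(1.0000)(0.0000) = 0.06699.
Central angle c = 2·arcsin(√a) = 0.52360 rad.
On the unit sphere the arc length equals the central angle: 0.5236.

0.5236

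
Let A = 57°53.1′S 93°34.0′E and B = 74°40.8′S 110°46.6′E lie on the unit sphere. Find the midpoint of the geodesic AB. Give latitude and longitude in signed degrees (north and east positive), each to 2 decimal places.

-66.49°, 99.26°

The central angle between A and B is δ = 0.3142 rad.
With f = 0.5, the slerp weights are sin((1−f)δ)/sin δ = 0.5062 and sin(fδ)/sin δ = 0.5062.
Weighted sum of the unit vectors: (0.5062)·(-0.0331,0.5306,-0.8470) + (0.5062)·(-0.0937,0.2470,-0.9645) = (-0.0642, 0.3937, -0.9170).
Converting back: φ = atan2(z, √(x²+y²)) = -66.49°, λ = atan2(y, x) = 99.26°.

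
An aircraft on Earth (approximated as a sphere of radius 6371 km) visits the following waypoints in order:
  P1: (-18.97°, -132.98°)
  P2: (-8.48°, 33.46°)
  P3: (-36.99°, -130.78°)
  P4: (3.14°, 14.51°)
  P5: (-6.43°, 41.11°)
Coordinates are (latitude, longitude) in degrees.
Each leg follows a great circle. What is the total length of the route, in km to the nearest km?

Leg P1→P2: central angle 2.6087 rad, distance 16620.0 km.
Leg P2→P3: central angle 2.3071 rad, distance 14698.8 km.
Leg P3→P4: central angle 2.3303 rad, distance 14846.4 km.
Leg P4→P5: central angle 0.4927 rad, distance 3139.0 km.
Total: 16620.0 + 14698.8 + 14846.4 + 3139.0 ≈ 49304 km.

49304 km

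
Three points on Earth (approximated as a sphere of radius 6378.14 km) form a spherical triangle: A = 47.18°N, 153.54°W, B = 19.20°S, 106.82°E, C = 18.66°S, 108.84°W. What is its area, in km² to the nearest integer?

Side lengths (central angles): a = 2.2418, b = 1.3459, c = 1.9270 rad; semiperimeter s = 2.7573.
By l'Huilier's theorem, tan(E/4) = √[tan(s/2) tan((s−a)/2) tan((s−b)/2) tan((s−c)/2)], giving spherical excess E = 2.4787 rad.
Area = E·R² = 2.4787 × (6378.14)² ≈ 100836502 km².

100836502 km²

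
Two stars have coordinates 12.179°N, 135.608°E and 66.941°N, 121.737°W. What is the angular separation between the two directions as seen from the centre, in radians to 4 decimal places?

With latitudes φ₁ = 12.179°, φ₂ = 66.941° and longitude difference Δλ = 102.655°:
Haversine: a = sin²(Δφ/2) + cos φ₁ cos φ₂ sin²(Δλ/2) = 0.2115 + (0.9775)(0.3917)(0.6095) = 0.44488.
Central angle c = 2·arcsin(√a) = 1.46034 rad.
So the angular separation is 1.4603 rad.

1.4603 rad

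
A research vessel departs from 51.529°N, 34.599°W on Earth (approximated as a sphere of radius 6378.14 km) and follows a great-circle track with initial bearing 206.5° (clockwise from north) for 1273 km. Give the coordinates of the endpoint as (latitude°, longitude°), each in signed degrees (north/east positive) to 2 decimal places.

Angular distance δ = d/R = 1273/6378.14 = 0.19959 rad; initial bearing θ = 3.6041 rad.
sin φ₂ = sin φ₁ cos δ + cos φ₁ sin δ cos θ = (0.7829)(0.9801) + (0.6221)(0.1983)(-0.8949) = 0.6570, so φ₂ = 41.07°.
Δλ = atan2(sin θ sin δ cos φ₁, cos δ − sin φ₁ sin φ₂) = atan2(-0.0550, 0.4658) = -6.739°.
λ₂ = -34.599° − 6.739° = -41.34°.

41.07°, -41.34°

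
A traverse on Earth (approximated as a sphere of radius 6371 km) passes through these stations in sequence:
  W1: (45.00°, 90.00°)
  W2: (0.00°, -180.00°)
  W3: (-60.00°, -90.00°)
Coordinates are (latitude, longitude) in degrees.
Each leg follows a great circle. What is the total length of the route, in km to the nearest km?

Leg W1→W2: central angle 1.5708 rad, distance 10007.5 km.
Leg W2→W3: central angle 1.5708 rad, distance 10007.5 km.
Total: 10007.5 + 10007.5 ≈ 20015 km.

20015 km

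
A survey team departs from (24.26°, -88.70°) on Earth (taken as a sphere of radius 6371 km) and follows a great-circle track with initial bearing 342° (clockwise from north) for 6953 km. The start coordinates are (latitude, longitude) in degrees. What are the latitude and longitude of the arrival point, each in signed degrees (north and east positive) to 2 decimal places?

73.50°, -163.63°

Angular distance δ = d/R = 6953/6371 = 1.09135 rad; initial bearing θ = 5.9690 rad.
sin φ₂ = sin φ₁ cos δ + cos φ₁ sin δ cos θ = (0.4109)(0.4613) + (0.9117)(0.8873)(0.9511) = 0.9588, so φ₂ = 73.50°.
Δλ = atan2(sin θ sin δ cos φ₁, cos δ − sin φ₁ sin φ₂) = atan2(-0.2500, 0.0673) = -74.927°.
λ₂ = -88.700° − 74.927° = -163.63°.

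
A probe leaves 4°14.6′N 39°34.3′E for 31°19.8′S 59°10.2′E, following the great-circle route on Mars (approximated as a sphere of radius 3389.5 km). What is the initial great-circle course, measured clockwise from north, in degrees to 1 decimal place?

With φ₁ = 0.0741, φ₂ = -0.5468, Δλ = 0.3421 rad, the forward-azimuth formula gives
θ = atan2( sin Δλ cos φ₂ , cos φ₁ sin φ₂ − sin φ₁ cos φ₂ cos Δλ ) = atan2(0.2865, -0.5781) = 153.64°.
So the initial bearing is 153.6°.

153.6°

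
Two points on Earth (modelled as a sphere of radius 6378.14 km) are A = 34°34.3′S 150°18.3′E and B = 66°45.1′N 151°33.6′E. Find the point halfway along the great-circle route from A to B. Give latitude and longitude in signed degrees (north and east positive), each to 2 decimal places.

Central angle δ = 1.7685 rad. Interpolating on the sphere with fraction f = 0.5:
P = [sin((1−f)δ)·A + sin(fδ)·B] / sin δ = 0.7888·A + 0.7888·B in Cartesian coordinates,
giving P = (-0.8380, 0.4700, 0.2772), i.e. latitude 16.09°, longitude 150.71°.

16.09°, 150.71°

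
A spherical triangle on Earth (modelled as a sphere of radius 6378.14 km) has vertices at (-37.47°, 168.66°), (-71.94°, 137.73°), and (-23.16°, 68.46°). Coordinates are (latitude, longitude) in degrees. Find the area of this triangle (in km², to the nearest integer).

Side lengths (central angles): a = 1.0760, b = 1.4605, c = 0.6609 rad; semiperimeter s = 1.5987.
By l'Huilier's theorem, tan(E/4) = √[tan(s/2) tan((s−a)/2) tan((s−b)/2) tan((s−c)/2)], giving spherical excess E = 0.3916 rad.
Area = E·R² = 0.3916 × (6378.14)² ≈ 15929422 km².

15929422 km²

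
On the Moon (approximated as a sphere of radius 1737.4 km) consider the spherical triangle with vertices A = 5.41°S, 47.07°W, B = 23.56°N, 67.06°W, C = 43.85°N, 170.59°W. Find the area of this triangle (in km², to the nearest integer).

341052 km²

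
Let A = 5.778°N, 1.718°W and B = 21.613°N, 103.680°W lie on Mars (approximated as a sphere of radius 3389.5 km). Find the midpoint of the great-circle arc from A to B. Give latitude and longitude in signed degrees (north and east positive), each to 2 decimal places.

21.14°, -50.30°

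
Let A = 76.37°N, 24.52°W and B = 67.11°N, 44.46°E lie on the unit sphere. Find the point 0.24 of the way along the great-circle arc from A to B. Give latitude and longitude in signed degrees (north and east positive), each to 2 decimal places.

76.53°, -2.02°

The central angle between A and B is δ = 0.3813 rad.
With f = 0.24, the slerp weights are sin((1−f)δ)/sin δ = 0.7679 and sin(fδ)/sin δ = 0.2456.
Weighted sum of the unit vectors: (0.7679)·(0.2144,-0.0978,0.9718) + (0.2456)·(0.2776,0.2724,0.9213) = (0.2328, -0.0082, 0.9725).
Converting back: φ = atan2(z, √(x²+y²)) = 76.53°, λ = atan2(y, x) = -2.02°.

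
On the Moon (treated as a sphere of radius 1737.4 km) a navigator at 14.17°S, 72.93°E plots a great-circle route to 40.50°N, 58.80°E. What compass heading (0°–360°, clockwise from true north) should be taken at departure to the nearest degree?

347°

Δλ = -14.130° = -0.2466 rad.
y = sin Δλ · cos φ₂ = (-0.2441)(0.7604) = -0.1856
x = cos φ₁ sin φ₂ − sin φ₁ cos φ₂ cos Δλ = (0.9696)(0.6494) − (-0.2448)(0.7604)(0.9697) = 0.8102
θ = atan2(y, x) = -12.90°; adding 360° gives 347°.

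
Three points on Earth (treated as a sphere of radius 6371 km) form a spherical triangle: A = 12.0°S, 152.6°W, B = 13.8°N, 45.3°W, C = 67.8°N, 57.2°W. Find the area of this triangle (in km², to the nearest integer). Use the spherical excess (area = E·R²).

Side lengths (central angles): a = 0.9522, b = 1.8001, c = 1.9093 rad; semiperimeter s = 2.3308.
By l'Huilier's theorem, tan(E/4) = √[tan(s/2) tan((s−a)/2) tan((s−b)/2) tan((s−c)/2)], giving spherical excess E = 1.2898 rad.
Area = E·R² = 1.2898 × (6371)² ≈ 52354093 km².

52354093 km²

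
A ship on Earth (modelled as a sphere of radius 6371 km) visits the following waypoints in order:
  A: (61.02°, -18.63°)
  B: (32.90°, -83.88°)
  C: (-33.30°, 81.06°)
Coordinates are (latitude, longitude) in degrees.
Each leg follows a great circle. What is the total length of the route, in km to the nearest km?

Leg A→B: central angle 0.8692 rad, distance 5537.4 km.
Leg B→C: central angle 2.9215 rad, distance 18612.8 km.
Total: 5537.4 + 18612.8 ≈ 24150 km.

24150 km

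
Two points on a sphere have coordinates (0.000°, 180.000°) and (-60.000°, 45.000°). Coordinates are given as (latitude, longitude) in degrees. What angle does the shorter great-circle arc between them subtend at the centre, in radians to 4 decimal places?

With latitudes φ₁ = 0.000°, φ₂ = -60.000° and longitude difference Δλ = -135.000°:
cos c = sin φ₁ sin φ₂ + cos φ₁ cos φ₂ cos Δλ = (0.0000)(-0.8660) + (1.0000)(0.5000)(-0.7071) = -0.35355,
so c = arccos(-0.35355) = 1.93216 rad.
So the angular separation is 1.9322 rad.

1.9322 rad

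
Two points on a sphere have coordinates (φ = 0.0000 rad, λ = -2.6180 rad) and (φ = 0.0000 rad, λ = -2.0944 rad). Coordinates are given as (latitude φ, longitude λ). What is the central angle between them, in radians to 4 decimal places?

With latitudes φ₁ = 0.000°, φ₂ = 0.000° and longitude difference Δλ = 30.000°:
Haversine: a = sin²(Δφ/2) + cos φ₁ cos φ₂ sin²(Δλ/2) = 0.0000 + (1.0000)(1.0000)(0.0670) = 0.06699.
Central angle c = 2·arcsin(√a) = 0.52360 rad.
So the angular separation is 0.5236 rad.

0.5236 rad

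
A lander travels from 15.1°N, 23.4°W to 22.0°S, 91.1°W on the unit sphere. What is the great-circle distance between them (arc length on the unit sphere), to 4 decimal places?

1.3263

With latitudes φ₁ = 15.100°, φ₂ = -22.000° and longitude difference Δλ = -67.700°:
Haversine: a = sin²(Δφ/2) + cos φ₁ cos φ₂ sin²(Δλ/2) = 0.1012 + (0.9655)(0.9272)(0.3103) = 0.37895.
Central angle c = 2·arcsin(√a) = 1.32628 rad.
On the unit sphere the arc length equals the central angle: 1.3263.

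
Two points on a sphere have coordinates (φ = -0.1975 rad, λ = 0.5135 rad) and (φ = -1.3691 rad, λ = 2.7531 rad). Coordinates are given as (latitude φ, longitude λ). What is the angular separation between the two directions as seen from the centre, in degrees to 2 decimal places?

In radians: φ₁ = -0.1975, φ₂ = -1.3691, Δλ = 128.320° = 2.2396 rad.
cos c = sin φ₁ sin φ₂ + cos φ₁ cos φ₂ cos Δλ = (-0.1962)(-0.9797) + (0.9806)(0.2003)(-0.6200) = 0.07044,
so c = arccos(0.07044) = 1.50030 rad.
So the angular separation is 85.96°.

85.96°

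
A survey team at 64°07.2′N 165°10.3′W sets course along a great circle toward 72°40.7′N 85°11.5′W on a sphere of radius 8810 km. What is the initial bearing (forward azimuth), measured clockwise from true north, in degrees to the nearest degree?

With φ₁ = 1.1191, φ₂ = 1.2685, Δλ = 1.3959 rad, the forward-azimuth formula gives
θ = atan2( sin Δλ cos φ₂ , cos φ₁ sin φ₂ − sin φ₁ cos φ₂ cos Δλ ) = atan2(0.2932, 0.3701) = 38.39°.
So the initial bearing is 38°.

38°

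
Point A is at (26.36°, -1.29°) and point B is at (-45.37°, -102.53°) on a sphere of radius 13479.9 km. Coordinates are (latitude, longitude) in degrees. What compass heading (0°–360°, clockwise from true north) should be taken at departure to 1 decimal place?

With φ₁ = 0.4601, φ₂ = -0.7919, Δλ = -1.7670 rad, the forward-azimuth formula gives
θ = atan2( sin Δλ cos φ₂ , cos φ₁ sin φ₂ − sin φ₁ cos φ₂ cos Δλ ) = atan2(-0.6891, -0.5769) = -129.94°.
Adding 360° brings this into [0°, 360°): 230.1°.

230.1°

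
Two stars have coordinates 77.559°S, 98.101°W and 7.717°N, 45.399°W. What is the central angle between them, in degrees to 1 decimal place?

Let φ₁ = -1.3537 rad, φ₂ = 0.1347 rad, and Δλ = 0.9198 rad.
cos c = sin φ₁ sin φ₂ + cos φ₁ cos φ₂ cos Δλ = (-0.9765)(0.1343) + (0.2154)(0.9909)(0.6060) = -0.00176,
so c = arccos(-0.00176) = 1.57256 rad.
So the angular separation is 90.1°.

90.1°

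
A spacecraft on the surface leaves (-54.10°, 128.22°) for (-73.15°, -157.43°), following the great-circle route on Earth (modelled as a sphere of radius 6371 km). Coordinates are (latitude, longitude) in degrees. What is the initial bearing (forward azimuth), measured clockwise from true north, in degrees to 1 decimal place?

Δλ = 74.350° = 1.2977 rad.
y = sin Δλ · cos φ₂ = (0.9629)(0.2899) = 0.2791
x = cos φ₁ sin φ₂ − sin φ₁ cos φ₂ cos Δλ = (0.5864)(-0.9571) − (-0.8100)(0.2899)(0.2698) = -0.4979
θ = atan2(y, x) = 150.72°, so the bearing is 150.7°.

150.7°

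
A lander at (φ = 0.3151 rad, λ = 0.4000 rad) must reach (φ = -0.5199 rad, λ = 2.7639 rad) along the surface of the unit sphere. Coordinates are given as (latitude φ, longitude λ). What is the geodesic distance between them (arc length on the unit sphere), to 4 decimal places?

2.4067

Let φ₁ = 0.3151 rad, φ₂ = -0.5199 rad, and Δλ = 2.3639 rad.
Haversine: a = sin²(Δφ/2) + cos φ₁ cos φ₂ sin²(Δλ/2) = 0.1644 + (0.9508)(0.8679)(0.8563) = 0.87095.
Central angle c = 2·arcsin(√a) = 2.40670 rad.
On the unit sphere the arc length equals the central angle: 2.4067.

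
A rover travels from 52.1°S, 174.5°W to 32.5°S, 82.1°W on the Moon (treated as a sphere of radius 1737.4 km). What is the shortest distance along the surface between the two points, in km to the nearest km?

In radians: φ₁ = -0.9093, φ₂ = -0.5672, Δλ = 92.400° = 1.6127 rad.
cos c = sin φ₁ sin φ₂ + cos φ₁ cos φ₂ cos Δλ = (-0.7891)(-0.5373) + (0.6143)(0.8434)(-0.0419) = 0.40228,
so c = arccos(0.40228) = 1.15679 rad.
Distance = R·c = 1737.4 × 1.1568 ≈ 2010 km.

2010 km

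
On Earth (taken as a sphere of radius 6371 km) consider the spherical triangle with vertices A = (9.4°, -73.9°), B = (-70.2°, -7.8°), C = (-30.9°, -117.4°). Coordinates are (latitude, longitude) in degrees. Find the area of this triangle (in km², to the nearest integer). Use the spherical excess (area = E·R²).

30551670 km²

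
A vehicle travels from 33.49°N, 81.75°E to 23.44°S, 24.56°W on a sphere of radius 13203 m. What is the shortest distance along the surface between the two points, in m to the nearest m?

26672 m

With latitudes φ₁ = 33.490°, φ₂ = -23.440° and longitude difference Δλ = -106.310°:
Haversine: a = sin²(Δφ/2) + cos φ₁ cos φ₂ sin²(Δλ/2) = 0.2272 + (0.8340)(0.9175)(0.6404) = 0.71719.
Central angle c = 2·arcsin(√a) = 2.02015 rad.
Distance = R·c = 13203 × 2.0201 ≈ 26672 m.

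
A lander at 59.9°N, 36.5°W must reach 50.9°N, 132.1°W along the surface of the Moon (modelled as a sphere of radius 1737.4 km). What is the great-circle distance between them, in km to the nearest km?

1521 km

In radians: φ₁ = 1.0455, φ₂ = 0.8884, Δλ = -95.600° = -1.6685 rad.
cos c = sin φ₁ sin φ₂ + cos φ₁ cos φ₂ cos Δλ = (0.8652)(0.7760) + (0.5015)(0.6307)(-0.0976) = 0.64053,
so c = arccos(0.64053) = 0.87560 rad.
Distance = R·c = 1737.4 × 0.8756 ≈ 1521 km.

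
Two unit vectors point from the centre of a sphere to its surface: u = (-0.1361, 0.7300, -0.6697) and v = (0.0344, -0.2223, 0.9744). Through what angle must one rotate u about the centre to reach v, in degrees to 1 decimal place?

145.0°

u·v = -0.8195; |u| = 1.0000, |v| = 1.0000.
cos θ = (u·v)/(|u||v|) = -0.8195, so θ = 145.0°.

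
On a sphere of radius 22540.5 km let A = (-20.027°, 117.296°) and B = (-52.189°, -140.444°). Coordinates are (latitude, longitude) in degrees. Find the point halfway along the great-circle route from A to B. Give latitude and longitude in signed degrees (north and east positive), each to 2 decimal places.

-48.36°, 153.80°

Central angle δ = 1.4220 rad. Interpolating on the sphere with fraction f = 0.5:
P = [sin((1−f)δ)·A + sin(fδ)·B] / sin δ = 0.6599·A + 0.6599·B in Cartesian coordinates,
giving P = (-0.5962, 0.2933, -0.7473), i.e. latitude -48.36°, longitude 153.80°.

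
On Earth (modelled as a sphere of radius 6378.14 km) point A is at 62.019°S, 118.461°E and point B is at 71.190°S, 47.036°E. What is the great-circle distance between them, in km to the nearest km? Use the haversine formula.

3101 km

Let φ₁ = -1.0824 rad, φ₂ = -1.2425 rad, and Δλ = -1.2466 rad.
Haversine: a = sin²(Δφ/2) + cos φ₁ cos φ₂ sin²(Δλ/2) = 0.0064 + (0.4692)(0.3224)(0.3407) = 0.05794.
Central angle c = 2·arcsin(√a) = 0.48617 rad.
Distance = R·c = 6378.14 × 0.4862 ≈ 3101 km.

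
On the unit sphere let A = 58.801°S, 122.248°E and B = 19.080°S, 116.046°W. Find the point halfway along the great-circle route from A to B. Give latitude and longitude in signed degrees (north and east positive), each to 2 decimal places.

-55.77°, -149.27°

The central angle between A and B is δ = 1.5485 rad.
With f = 0.5, the slerp weights are sin((1−f)δ)/sin δ = 0.6993 and sin(fδ)/sin δ = 0.6993.
Weighted sum of the unit vectors: (0.6993)·(-0.2764,0.4381,-0.8554) + (0.6993)·(-0.4150,-0.8491,-0.3269) = (-0.4835, -0.2874, -0.8268).
Converting back: φ = atan2(z, √(x²+y²)) = -55.77°, λ = atan2(y, x) = -149.27°.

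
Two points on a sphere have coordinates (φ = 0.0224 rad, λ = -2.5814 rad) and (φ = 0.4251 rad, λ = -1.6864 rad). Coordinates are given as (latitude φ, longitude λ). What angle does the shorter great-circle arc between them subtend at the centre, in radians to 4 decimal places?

0.9534 rad

Let φ₁ = 0.0224 rad, φ₂ = 0.4251 rad, and Δλ = 0.8950 rad.
Haversine: a = sin²(Δφ/2) + cos φ₁ cos φ₂ sin²(Δλ/2) = 0.0400 + (0.9997)(0.9110)(0.1872) = 0.21053.
Central angle c = 2·arcsin(√a) = 0.95337 rad.
So the angular separation is 0.9534 rad.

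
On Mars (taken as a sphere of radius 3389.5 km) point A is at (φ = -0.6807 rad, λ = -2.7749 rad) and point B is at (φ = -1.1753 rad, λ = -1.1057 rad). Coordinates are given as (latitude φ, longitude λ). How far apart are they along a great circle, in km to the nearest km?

3345 km

With latitudes φ₁ = -39.001°, φ₂ = -67.340° and longitude difference Δλ = 95.638°:
cos c = sin φ₁ sin φ₂ + cos φ₁ cos φ₂ cos Δλ = (-0.6293)(-0.9228) + (0.7771)(0.3853)(-0.0982) = 0.55134,
so c = arccos(0.55134) = 0.98683 rad.
Distance = R·c = 3389.5 × 0.9868 ≈ 3345 km.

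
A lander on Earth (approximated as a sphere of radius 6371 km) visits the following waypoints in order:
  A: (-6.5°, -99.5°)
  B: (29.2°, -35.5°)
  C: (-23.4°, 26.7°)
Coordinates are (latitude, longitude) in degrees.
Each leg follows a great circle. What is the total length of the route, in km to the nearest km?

Leg A→B: central angle 1.2398 rad, distance 7898.8 km.
Leg B→C: central angle 1.3899 rad, distance 8855.2 km.
Total: 7898.8 + 8855.2 ≈ 16754 km.

16754 km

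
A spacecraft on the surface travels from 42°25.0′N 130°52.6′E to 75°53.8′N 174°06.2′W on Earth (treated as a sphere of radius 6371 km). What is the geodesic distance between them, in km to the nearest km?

4534 km

With latitudes φ₁ = 42.417°, φ₂ = 75.897° and longitude difference Δλ = 55.020°:
Haversine: a = sin²(Δφ/2) + cos φ₁ cos φ₂ sin²(Δλ/2) = 0.0830 + (0.7383)(0.2437)(0.2134) = 0.12134.
Central angle c = 2·arcsin(√a) = 0.71160 rad.
Distance = R·c = 6371 × 0.7116 ≈ 4534 km.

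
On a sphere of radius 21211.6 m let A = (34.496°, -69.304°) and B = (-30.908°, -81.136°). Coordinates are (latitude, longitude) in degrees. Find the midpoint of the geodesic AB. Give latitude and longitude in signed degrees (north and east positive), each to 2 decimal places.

1.80°, -75.34°

Central angle δ = 1.1580 rad. Interpolating on the sphere with fraction f = 0.5:
P = [sin((1−f)δ)·A + sin(fδ)·B] / sin δ = 0.5974·A + 0.5974·B in Cartesian coordinates,
giving P = (0.2530, -0.9670, 0.0315), i.e. latitude 1.80°, longitude -75.34°.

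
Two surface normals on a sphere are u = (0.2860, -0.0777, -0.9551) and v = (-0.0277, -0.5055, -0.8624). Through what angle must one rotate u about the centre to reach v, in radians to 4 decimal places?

u·v = 0.8550; |u| = 1.0000, |v| = 1.0000.
cos θ = (u·v)/(|u||v|) = 0.8550, so θ = 0.5452 rad.

0.5452 rad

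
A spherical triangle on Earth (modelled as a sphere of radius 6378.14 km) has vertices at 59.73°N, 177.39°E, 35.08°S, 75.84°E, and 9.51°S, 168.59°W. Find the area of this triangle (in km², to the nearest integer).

Side lengths (central angles): a = 1.8270, b = 1.2243, c = 2.1882 rad; semiperimeter s = 2.6197.
By l'Huilier's theorem, tan(E/4) = √[tan(s/2) tan((s−a)/2) tan((s−b)/2) tan((s−c)/2)], giving spherical excess E = 1.9702 rad.
Area = E·R² = 1.9702 × (6378.14)² ≈ 80150982 km².

80150982 km²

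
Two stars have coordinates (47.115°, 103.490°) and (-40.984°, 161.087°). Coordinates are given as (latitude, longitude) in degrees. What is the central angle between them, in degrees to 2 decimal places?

101.84°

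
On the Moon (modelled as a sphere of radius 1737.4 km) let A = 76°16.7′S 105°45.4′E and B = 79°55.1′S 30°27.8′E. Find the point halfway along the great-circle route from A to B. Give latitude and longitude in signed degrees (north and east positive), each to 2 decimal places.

Central angle δ = 0.2576 rad. Interpolating on the sphere with fraction f = 0.5:
P = [sin((1−f)δ)·A + sin(fδ)·B] / sin δ = 0.5042·A + 0.5042·B in Cartesian coordinates,
giving P = (0.0436, 0.1598, -0.9862), i.e. latitude -80.46°, longitude 74.74°.

-80.46°, 74.74°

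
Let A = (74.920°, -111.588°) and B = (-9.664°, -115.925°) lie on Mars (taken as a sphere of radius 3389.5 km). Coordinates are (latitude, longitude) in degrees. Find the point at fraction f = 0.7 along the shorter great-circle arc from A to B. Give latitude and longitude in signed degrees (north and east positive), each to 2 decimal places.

The central angle between A and B is δ = 1.4770 rad.
With f = 0.7, the slerp weights are sin((1−f)δ)/sin δ = 0.4306 and sin(fδ)/sin δ = 0.8631.
Weighted sum of the unit vectors: (0.4306)·(-0.0957,-0.2419,0.9656) + (0.8631)·(-0.4310,-0.8866,-0.1679) = (-0.4132, -0.8694, 0.2709).
Converting back: φ = atan2(z, √(x²+y²)) = 15.72°, λ = atan2(y, x) = -115.42°.

15.72°, -115.42°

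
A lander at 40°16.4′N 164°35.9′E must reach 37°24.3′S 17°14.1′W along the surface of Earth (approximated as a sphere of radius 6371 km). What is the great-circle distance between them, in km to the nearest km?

19659 km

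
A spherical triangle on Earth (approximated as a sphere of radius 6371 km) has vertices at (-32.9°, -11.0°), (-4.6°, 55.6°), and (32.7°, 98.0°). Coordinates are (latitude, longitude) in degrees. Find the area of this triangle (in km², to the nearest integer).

9127647 km²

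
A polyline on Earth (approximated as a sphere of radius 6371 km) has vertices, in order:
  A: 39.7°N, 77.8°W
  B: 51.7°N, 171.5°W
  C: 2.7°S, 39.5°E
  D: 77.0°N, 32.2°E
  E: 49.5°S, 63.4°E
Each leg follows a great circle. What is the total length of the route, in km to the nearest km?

Leg A→B: central angle 1.0809 rad, distance 6886.5 km.
Leg B→C: central angle 2.1744 rad, distance 13853.3 km.
Leg C→D: central angle 1.3929 rad, distance 8874.0 km.
Leg D→E: central angle 2.2344 rad, distance 14235.3 km.
Total: 6886.5 + 13853.3 + 8874.0 + 14235.3 ≈ 43849 km.

43849 km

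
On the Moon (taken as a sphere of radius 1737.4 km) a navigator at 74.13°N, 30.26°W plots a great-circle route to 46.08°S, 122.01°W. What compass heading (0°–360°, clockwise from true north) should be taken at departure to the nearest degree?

256°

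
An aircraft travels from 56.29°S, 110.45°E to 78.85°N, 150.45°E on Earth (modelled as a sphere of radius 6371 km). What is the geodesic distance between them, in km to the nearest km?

15258 km

Let φ₁ = -0.9824 rad, φ₂ = 1.3762 rad, and Δλ = 0.6981 rad.
Haversine: a = sin²(Δφ/2) + cos φ₁ cos φ₂ sin²(Δλ/2) = 0.8544 + (0.5550)(0.1934)(0.1170) = 0.86697.
Central angle c = 2·arcsin(√a) = 2.39490 rad.
Distance = R·c = 6371 × 2.3949 ≈ 15258 km.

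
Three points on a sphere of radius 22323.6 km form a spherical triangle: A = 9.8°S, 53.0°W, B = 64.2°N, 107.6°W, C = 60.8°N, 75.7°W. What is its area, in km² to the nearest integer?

Side lengths (central angles): a = 0.2608, b = 1.2714, c = 1.4755 rad; semiperimeter s = 1.5039.
By l'Huilier's theorem, tan(E/4) = √[tan(s/2) tan((s−a)/2) tan((s−b)/2) tan((s−c)/2)], giving spherical excess E = 0.1333 rad.
Area = E·R² = 0.1333 × (22323.6)² ≈ 66411112 km².

66411112 km²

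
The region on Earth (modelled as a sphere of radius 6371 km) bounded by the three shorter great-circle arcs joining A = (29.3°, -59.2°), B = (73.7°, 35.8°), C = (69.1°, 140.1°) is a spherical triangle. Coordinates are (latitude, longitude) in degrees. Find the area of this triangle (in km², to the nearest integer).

12130795 km²

Side lengths (central angles): a = 0.5117, b = 1.4065, c = 1.1058 rad; semiperimeter s = 1.5120.
By l'Huilier's theorem, tan(E/4) = √[tan(s/2) tan((s−a)/2) tan((s−b)/2) tan((s−c)/2)], giving spherical excess E = 0.2989 rad.
Area = E·R² = 0.2989 × (6371)² ≈ 12130795 km².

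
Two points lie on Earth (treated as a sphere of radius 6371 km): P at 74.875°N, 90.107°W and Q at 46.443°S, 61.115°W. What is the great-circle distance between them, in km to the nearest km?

In radians: φ₁ = 1.3068, φ₂ = -0.8106, Δλ = 28.992° = 0.5060 rad.
cos c = sin φ₁ sin φ₂ + cos φ₁ cos φ₂ cos Δλ = (0.9654)(-0.7247) + (0.2609)(0.6891)(0.8747) = -0.54232,
so c = arccos(-0.54232) = 2.14399 rad.
Distance = R·c = 6371 × 2.1440 ≈ 13659 km.

13659 km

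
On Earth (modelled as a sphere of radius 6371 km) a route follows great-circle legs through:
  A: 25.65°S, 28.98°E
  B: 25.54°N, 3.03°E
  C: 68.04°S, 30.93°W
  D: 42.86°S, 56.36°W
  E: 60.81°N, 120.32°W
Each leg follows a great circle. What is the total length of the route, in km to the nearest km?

Leg A→B: central angle 0.9947 rad, distance 6337.4 km.
Leg B→C: central angle 1.6911 rad, distance 10773.9 km.
Leg C→D: central angle 0.4983 rad, distance 3174.4 km.
Leg D→E: central angle 2.0229 rad, distance 12888.1 km.
Total: 6337.4 + 10773.9 + 3174.4 + 12888.1 ≈ 33174 km.

33174 km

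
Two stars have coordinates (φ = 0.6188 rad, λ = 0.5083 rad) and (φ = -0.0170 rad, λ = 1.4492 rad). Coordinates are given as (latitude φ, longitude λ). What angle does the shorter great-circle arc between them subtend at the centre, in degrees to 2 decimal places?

61.97°

With latitudes φ₁ = 35.455°, φ₂ = -0.974° and longitude difference Δλ = 53.910°:
Haversine: a = sin²(Δφ/2) + cos φ₁ cos φ₂ sin²(Δλ/2) = 0.0977 + (0.8146)(0.9999)(0.2055) = 0.26505.
Central angle c = 2·arcsin(√a) = 1.08161 rad.
So the angular separation is 61.97°.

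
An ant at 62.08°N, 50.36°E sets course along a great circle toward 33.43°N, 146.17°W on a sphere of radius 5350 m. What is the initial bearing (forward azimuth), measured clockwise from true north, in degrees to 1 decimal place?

With φ₁ = 1.0835, φ₂ = 0.5835, Δλ = 2.8531 rad, the forward-azimuth formula gives
θ = atan2( sin Δλ cos φ₂ , cos φ₁ sin φ₂ − sin φ₁ cos φ₂ cos Δλ ) = atan2(0.2374, 0.9649) = 13.82°.
So the initial bearing is 13.8°.

13.8°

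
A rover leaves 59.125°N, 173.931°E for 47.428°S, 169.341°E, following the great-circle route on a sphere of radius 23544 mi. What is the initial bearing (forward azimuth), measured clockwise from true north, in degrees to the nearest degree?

With φ₁ = 1.0319, φ₂ = -0.8278, Δλ = -0.0801 rad, the forward-azimuth formula gives
θ = atan2( sin Δλ cos φ₂ , cos φ₁ sin φ₂ − sin φ₁ cos φ₂ cos Δλ ) = atan2(-0.0541, -0.9567) = -176.76°.
Adding 360° brings this into [0°, 360°): 183°.

183°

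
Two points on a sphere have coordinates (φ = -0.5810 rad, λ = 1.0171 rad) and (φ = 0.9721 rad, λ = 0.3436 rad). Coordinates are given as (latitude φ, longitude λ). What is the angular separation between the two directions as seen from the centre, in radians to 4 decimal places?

1.6561 rad

With latitudes φ₁ = -33.289°, φ₂ = 55.697° and longitude difference Δλ = -38.589°:
Haversine: a = sin²(Δφ/2) + cos φ₁ cos φ₂ sin²(Δλ/2) = 0.4912 + (0.8359)(0.5636)(0.1092) = 0.54259.
Central angle c = 2·arcsin(√a) = 1.65607 rad.
So the angular separation is 1.6561 rad.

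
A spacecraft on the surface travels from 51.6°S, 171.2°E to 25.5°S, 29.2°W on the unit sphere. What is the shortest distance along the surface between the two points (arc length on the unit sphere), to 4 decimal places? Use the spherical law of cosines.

1.7600

Let φ₁ = -0.9006 rad, φ₂ = -0.4451 rad, and Δλ = 2.7855 rad.
cos c = sin φ₁ sin φ₂ + cos φ₁ cos φ₂ cos Δλ = (-0.7837)(-0.4305) + (0.6211)(0.9026)(-0.9373) = -0.18809,
so c = arccos(-0.18809) = 1.76001 rad.
On the unit sphere the arc length equals the central angle: 1.7600.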